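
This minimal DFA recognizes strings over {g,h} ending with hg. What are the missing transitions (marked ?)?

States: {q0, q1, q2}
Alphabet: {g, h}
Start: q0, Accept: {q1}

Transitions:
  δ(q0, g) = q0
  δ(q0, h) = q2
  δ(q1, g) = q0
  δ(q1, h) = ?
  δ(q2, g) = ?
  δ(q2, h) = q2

From the language and accept set, identify what each state tracks — q0: no suffix match; q1: suffix is hg; q2: one trailing h.
Each missing δ(q, a) is the state matching the new tracked value after reading a.
δ(q1, h) = q2; δ(q2, g) = q1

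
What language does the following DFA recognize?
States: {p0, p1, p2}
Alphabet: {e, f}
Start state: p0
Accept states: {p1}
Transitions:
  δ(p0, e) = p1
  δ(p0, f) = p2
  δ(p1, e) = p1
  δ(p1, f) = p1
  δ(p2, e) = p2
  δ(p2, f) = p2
Testing a few strings:
  'e' → accept
  'fff' → reject
  'fee' → reject
  'f' → reject
State roles: p0=no input read; p1=started with e; p2=started with f (dead)
All strings over {e,f} starting with e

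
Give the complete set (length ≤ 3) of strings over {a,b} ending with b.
b, ab, bb, aab, abb, bab, bbb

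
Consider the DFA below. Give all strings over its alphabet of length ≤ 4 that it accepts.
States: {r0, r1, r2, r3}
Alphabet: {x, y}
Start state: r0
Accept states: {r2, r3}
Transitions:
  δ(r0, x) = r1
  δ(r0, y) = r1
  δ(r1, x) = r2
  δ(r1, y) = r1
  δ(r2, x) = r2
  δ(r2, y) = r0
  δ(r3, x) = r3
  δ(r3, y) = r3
xx, yx, xxx, xyx, yxx, yyx, xxxx, xyxx, xyyx, yxxx, yyxx, yyyx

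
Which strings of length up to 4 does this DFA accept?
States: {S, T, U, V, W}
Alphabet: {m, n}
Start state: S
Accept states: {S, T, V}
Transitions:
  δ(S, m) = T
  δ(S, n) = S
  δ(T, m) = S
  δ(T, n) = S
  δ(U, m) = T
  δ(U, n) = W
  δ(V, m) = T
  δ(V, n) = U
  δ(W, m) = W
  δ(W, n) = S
ε, m, n, mm, mn, nm, nn, mmm, mmn, mnm, mnn, nmm, nmn, nnm, nnn, mmmm, mmmn, mmnm, mmnn, mnmm, mnmn, mnnm, mnnn, nmmm, nmmn, nmnm, nmnn, nnmm, nnmn, nnnm, nnnn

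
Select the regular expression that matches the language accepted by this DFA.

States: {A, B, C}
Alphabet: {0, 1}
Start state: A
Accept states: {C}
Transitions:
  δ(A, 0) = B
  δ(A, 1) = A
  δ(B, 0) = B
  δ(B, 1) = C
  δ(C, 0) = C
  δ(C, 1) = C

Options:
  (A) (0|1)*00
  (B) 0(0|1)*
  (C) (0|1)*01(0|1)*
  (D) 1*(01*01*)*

Check each option against the DFA on short strings; one disagreement eliminates an option:
  (A) (0|1)*00: on '00' the DFA goes A → B → B and rejects (B ∉ Accept), but the regex matches it → eliminate
  (B) 0(0|1)*: on '0' the DFA goes A → B and rejects (B ∉ Accept), but the regex matches it → eliminate
  (C) (0|1)*01(0|1)*: agrees with the DFA on every string of length ≤ 6
  (D) 1*(01*01*)*: on ε the DFA stays in A and rejects (A ∉ Accept), but the regex matches it → eliminate
Only (C) is consistent with the DFA.
(C) (0|1)*01(0|1)*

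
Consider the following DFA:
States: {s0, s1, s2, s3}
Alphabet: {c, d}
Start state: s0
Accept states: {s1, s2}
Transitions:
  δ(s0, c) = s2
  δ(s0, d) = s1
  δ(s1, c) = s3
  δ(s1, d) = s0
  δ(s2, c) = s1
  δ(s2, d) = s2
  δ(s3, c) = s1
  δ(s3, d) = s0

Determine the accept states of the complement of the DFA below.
Complement accept states = All states \ Original accept states
= {s0, s1, s2, s3} \ {s1, s2}
{s0, s3}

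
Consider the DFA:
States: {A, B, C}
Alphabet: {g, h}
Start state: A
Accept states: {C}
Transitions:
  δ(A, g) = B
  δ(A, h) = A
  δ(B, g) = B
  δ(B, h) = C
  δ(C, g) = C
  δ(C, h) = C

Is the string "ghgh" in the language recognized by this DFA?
Processing string "ghgh":
  A --g--> B
  B --h--> C
  C --g--> C
  C --h--> C
Final state: C
Accept states: {C}
Yes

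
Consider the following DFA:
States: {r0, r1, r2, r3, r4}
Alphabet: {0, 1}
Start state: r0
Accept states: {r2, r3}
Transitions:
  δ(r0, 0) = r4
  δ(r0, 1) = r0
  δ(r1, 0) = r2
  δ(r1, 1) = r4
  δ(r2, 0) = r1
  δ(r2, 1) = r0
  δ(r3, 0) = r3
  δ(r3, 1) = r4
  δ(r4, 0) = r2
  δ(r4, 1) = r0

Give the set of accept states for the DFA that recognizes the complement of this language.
Complement accept states = All states \ Original accept states
= {r0, r1, r2, r3, r4} \ {r2, r3}
{r0, r1, r4}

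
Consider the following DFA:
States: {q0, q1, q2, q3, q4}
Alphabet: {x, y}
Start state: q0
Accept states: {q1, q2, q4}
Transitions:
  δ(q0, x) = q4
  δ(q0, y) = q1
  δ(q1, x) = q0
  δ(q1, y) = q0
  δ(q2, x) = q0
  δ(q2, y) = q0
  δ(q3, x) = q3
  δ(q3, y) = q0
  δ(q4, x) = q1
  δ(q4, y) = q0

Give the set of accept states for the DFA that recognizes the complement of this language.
Complement accept states = All states \ Original accept states
= {q0, q1, q2, q3, q4} \ {q1, q2, q4}
{q0, q3}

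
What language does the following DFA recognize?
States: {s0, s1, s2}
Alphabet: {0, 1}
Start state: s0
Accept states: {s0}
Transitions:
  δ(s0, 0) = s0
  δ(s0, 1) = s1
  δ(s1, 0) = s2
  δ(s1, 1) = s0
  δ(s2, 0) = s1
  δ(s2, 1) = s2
Testing a few strings:
  '0100' → reject
  '1' → reject
  '0' → accept
  '011' → accept
State roles: s0=value ≡ 0 (mod 3); s1=value ≡ 1 (mod 3); s2=value ≡ 2 (mod 3)
All binary strings representing a multiple of 3 (read in base 2; leading zeros allowed and ε counts as 0)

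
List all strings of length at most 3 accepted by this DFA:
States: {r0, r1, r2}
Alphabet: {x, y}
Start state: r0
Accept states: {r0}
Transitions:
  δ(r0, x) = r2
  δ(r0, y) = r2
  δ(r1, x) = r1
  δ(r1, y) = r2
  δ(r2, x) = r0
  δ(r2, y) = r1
ε, xx, yx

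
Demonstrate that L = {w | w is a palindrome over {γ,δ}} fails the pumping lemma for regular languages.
Assume L is regular with pumping length p. Idea: pumping the leading γ-block breaks the symmetry.
Choose s = γ^p δ γ^p (a palindrome of length 2p+1 ≥ p). By the pumping lemma, s = xyz with |xy| ≤ p, |y| > 0, so y = γ^k with k > 0 (xy lies entirely in the first γ^p). Then xy²z = γ^(p+k) δ γ^p, which is not a palindrome since p+k ≠ p.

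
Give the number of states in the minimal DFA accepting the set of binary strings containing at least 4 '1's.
By Myhill–Nerode, count the distinguishable equivalence classes: 5 classes — having seen 0, 1, …, 3, or ≥4 copies of '1'; any two classes i < j (j ≤ 4) are distinguished by the string 1^(4−j), which takes class j to 4 copies (accepted) but leaves class i below 4 (rejected).
5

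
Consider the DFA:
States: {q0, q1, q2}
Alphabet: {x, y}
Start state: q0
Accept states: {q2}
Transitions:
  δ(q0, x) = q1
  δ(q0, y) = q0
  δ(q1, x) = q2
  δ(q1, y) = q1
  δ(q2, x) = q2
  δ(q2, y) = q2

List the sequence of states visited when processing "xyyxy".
read 'x': q0 → q1
  read 'y': q1 → q1
  read 'y': q1 → q1
  read 'x': q1 → q2
  read 'y': q2 → q2
q0 -> q1 -> q1 -> q1 -> q2 -> q2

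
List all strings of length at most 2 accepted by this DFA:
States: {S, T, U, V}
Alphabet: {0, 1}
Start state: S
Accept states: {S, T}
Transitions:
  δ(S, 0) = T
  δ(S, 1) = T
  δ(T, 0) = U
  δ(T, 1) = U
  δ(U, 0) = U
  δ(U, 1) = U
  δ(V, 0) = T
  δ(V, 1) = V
ε, 0, 1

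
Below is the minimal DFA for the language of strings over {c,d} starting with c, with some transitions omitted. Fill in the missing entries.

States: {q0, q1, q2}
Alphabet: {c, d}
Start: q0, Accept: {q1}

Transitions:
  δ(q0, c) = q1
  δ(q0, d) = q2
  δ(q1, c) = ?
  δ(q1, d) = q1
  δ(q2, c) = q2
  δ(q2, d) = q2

From the language and accept set, identify what each state tracks — q0: no input read; q1: started with c; q2: started with d (dead).
Each missing δ(q, a) is the state matching the new tracked value after reading a.
δ(q1, c) = q1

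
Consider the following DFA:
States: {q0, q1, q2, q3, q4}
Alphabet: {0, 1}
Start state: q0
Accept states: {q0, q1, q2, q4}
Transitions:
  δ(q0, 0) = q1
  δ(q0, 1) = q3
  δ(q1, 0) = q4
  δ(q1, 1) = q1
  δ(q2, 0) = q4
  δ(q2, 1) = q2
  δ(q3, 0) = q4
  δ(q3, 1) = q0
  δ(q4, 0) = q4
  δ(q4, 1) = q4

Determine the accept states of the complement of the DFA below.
Complement accept states = All states \ Original accept states
= {q0, q1, q2, q3, q4} \ {q0, q1, q2, q4}
{q3}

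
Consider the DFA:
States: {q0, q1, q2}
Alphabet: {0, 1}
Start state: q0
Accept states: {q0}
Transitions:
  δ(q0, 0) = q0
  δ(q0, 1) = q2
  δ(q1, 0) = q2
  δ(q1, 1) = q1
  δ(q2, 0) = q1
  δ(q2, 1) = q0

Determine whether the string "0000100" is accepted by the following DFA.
Processing string "0000100":
  q0 --0--> q0
  q0 --0--> q0
  q0 --0--> q0
  q0 --0--> q0
  q0 --1--> q2
  q2 --0--> q1
  q1 --0--> q2
Final state: q2
Accept states: {q0}
No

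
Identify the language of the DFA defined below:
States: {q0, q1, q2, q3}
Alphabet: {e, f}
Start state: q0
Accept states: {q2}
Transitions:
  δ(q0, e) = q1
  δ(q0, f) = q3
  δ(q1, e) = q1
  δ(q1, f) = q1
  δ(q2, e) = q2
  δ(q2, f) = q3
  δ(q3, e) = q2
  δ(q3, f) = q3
Testing a few strings:
  'eeef' → reject
  'eef' → reject
  'f' → reject
  'efe' → reject
State roles: q0=no input read; q1=started with e (dead); q2=started with f, last symbol e; q3=started with f, last symbol f
All strings over {e,f} that start with f and end with e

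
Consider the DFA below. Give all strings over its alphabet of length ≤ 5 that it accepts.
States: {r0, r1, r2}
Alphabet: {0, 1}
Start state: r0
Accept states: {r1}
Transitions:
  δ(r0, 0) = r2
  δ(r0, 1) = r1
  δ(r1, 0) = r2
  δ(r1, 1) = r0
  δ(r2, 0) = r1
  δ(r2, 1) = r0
1, 00, 011, 100, 111, 0000, 0011, 0100, 1011, 1100, 00011, 00100, 01011, 01100, 01111, 10000, 10011, 10100, 11011, 11100, 11111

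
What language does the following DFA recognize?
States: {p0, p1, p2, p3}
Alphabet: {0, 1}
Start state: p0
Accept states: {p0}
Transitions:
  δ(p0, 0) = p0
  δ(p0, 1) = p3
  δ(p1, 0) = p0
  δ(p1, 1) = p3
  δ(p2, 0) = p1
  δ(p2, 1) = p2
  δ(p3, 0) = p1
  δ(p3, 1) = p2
Testing a few strings:
  '0011' → reject
  '011' → reject
  '0' → accept
  '0110' → reject
State roles: p0=value ≡ 0 (mod 4); p1=value ≡ 2 (mod 4); p2=value ≡ 3 (mod 4); p3=value ≡ 1 (mod 4)
All binary strings representing a multiple of 4 (read in base 2; leading zeros allowed and ε counts as 0)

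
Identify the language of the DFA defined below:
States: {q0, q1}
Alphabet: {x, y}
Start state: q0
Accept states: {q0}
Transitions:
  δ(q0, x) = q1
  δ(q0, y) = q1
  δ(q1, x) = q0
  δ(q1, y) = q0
Testing a few strings:
  'x' → reject
  'yxx' → reject
  'yxy' → reject
  'y' → reject
State roles: q0=even length so far; q1=odd length so far
All strings over {x,y} of even length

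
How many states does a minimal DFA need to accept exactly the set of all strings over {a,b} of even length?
By Myhill–Nerode, count the distinguishable equivalence classes: two classes — parity of the length.
2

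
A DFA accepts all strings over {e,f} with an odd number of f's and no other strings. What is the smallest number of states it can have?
By Myhill–Nerode, count the distinguishable equivalence classes: two classes — parity of the count of f's.
2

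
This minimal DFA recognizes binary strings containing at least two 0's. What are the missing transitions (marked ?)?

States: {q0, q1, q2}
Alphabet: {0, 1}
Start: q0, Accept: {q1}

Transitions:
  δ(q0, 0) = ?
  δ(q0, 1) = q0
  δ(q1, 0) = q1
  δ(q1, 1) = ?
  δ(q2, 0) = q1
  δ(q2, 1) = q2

From the language and accept set, identify what each state tracks — q0: zero 0's seen; q1: ≥ two 0's seen; q2: one 0 seen.
Each missing δ(q, a) is the state matching the new tracked value after reading a.
δ(q0, 0) = q2; δ(q1, 1) = q1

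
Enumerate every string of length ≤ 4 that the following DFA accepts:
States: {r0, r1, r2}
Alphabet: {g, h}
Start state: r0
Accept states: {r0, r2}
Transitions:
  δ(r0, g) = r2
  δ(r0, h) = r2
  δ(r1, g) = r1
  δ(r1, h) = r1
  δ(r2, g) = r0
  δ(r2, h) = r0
ε, g, h, gg, gh, hg, hh, ggg, ggh, ghg, ghh, hgg, hgh, hhg, hhh, gggg, gggh, gghg, gghh, ghgg, ghgh, ghhg, ghhh, hggg, hggh, hghg, hghh, hhgg, hhgh, hhhg, hhhh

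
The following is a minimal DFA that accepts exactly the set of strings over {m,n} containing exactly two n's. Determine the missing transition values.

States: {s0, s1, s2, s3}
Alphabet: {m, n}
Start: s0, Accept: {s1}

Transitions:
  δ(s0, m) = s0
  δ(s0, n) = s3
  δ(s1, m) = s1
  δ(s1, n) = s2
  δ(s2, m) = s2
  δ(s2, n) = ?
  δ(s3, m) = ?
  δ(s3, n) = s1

From the language and accept set, identify what each state tracks — s0: zero n's; s1: two n's; s2: ≥ three n's (dead); s3: one n.
Each missing δ(q, a) is the state matching the new tracked value after reading a.
δ(s2, n) = s2; δ(s3, m) = s3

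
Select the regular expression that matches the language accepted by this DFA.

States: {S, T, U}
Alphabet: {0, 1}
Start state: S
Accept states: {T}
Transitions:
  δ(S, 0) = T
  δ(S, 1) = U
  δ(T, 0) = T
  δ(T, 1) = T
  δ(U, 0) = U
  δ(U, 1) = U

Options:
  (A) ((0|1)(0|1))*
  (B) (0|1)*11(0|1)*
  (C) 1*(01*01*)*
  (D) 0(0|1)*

Check each option against the DFA on short strings; one disagreement eliminates an option:
  (A) ((0|1)(0|1))*: on ε the DFA stays in S and rejects (S ∉ Accept), but the regex matches it → eliminate
  (B) (0|1)*11(0|1)*: on '0' the DFA goes S → T and accepts (T ∈ Accept), but the regex does not match it → eliminate
  (C) 1*(01*01*)*: on ε the DFA stays in S and rejects (S ∉ Accept), but the regex matches it → eliminate
  (D) 0(0|1)*: agrees with the DFA on every string of length ≤ 6
Only (D) is consistent with the DFA.
(D) 0(0|1)*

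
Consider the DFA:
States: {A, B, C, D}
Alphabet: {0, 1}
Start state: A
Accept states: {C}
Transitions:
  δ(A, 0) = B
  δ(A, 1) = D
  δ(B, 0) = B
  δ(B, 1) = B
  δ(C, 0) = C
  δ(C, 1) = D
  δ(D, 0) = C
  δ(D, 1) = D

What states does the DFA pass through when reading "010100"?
read '0': A → B
  read '1': B → B
  read '0': B → B
  read '1': B → B
  read '0': B → B
  read '0': B → B
A -> B -> B -> B -> B -> B -> B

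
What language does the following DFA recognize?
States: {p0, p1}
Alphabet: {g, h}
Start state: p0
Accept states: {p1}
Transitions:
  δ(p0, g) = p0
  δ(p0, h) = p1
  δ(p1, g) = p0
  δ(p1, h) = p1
Testing a few strings:
  'ggh' → accept
  'ghg' → reject
  'hg' → reject
  'hh' → accept
State roles: p0=last symbol not h; p1=last symbol is h
All strings over {g,h} ending with h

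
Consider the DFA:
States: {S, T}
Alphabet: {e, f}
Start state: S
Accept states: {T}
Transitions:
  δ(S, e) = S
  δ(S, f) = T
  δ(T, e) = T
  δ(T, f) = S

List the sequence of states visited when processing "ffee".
read 'f': S → T
  read 'f': T → S
  read 'e': S → S
  read 'e': S → S
S -> T -> S -> S -> S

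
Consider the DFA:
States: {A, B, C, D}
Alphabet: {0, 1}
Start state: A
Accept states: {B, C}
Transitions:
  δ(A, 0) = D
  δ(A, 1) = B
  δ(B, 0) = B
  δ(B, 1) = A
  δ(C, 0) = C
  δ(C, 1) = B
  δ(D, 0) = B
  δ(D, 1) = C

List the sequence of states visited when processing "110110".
read '1': A → B
  read '1': B → A
  read '0': A → D
  read '1': D → C
  read '1': C → B
  read '0': B → B
A -> B -> A -> D -> C -> B -> B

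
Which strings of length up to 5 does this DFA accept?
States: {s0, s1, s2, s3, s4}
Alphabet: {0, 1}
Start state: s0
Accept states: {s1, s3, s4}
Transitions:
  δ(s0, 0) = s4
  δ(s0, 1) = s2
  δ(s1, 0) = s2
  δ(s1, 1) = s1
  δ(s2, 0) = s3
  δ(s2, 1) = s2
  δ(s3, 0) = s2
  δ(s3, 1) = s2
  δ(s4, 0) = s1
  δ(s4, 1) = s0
0, 00, 10, 001, 010, 110, 0000, 0011, 0100, 0110, 1000, 1010, 1110, 00010, 00100, 00111, 01001, 01010, 01110, 10010, 10110, 11000, 11010, 11110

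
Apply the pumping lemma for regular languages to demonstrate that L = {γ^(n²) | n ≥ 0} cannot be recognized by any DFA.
Assume L is regular with pumping length p. Idea: pumping adds a fixed amount, but gaps between consecutive squares grow.
Choose s = γ^(p²) (length p² ≥ p). By the pumping lemma, s = xyz with |xy| ≤ p, |y| > 0, so |y| = k with 1 ≤ k ≤ p. Then |xy²z| = p²+k. Since p² < p²+k ≤ p²+p < (p+1)², the length p²+k lies strictly between consecutive squares, so it is not a perfect square and xy²z ∉ L.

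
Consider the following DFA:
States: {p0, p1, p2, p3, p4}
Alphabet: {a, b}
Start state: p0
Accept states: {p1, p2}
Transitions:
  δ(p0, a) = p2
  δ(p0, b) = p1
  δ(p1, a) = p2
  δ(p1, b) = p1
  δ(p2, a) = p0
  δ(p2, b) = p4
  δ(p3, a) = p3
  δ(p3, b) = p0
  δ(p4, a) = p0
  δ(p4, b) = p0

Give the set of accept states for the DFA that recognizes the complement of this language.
Complement accept states = All states \ Original accept states
= {p0, p1, p2, p3, p4} \ {p1, p2}
{p0, p3, p4}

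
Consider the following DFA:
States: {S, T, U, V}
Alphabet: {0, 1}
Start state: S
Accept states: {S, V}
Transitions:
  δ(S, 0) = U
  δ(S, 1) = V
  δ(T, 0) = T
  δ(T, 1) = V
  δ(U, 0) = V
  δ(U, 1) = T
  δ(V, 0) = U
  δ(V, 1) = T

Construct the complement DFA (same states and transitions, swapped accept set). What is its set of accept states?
Complement accept states = All states \ Original accept states
= {S, T, U, V} \ {S, V}
{T, U}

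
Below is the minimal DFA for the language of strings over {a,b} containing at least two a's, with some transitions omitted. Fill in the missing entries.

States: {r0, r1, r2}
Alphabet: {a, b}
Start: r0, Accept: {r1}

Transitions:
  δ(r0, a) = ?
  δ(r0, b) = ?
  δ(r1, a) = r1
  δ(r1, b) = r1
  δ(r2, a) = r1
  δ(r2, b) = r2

From the language and accept set, identify what each state tracks — r0: zero a's seen; r1: ≥ two a's seen; r2: one a seen.
Each missing δ(q, a) is the state matching the new tracked value after reading a.
δ(r0, a) = r2; δ(r0, b) = r0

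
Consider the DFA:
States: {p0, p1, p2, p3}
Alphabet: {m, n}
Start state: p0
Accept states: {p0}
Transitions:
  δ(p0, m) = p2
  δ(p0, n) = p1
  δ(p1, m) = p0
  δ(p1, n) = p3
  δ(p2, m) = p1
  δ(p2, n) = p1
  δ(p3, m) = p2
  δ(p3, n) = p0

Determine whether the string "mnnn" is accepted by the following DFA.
Processing string "mnnn":
  p0 --m--> p2
  p2 --n--> p1
  p1 --n--> p3
  p3 --n--> p0
Final state: p0
Accept states: {p0}
Yes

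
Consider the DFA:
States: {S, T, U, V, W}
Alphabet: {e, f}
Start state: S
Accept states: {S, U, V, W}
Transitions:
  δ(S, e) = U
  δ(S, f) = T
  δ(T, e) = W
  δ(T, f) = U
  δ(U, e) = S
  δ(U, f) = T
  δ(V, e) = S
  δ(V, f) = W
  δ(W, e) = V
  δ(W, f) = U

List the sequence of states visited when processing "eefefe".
read 'e': S → U
  read 'e': U → S
  read 'f': S → T
  read 'e': T → W
  read 'f': W → U
  read 'e': U → S
S -> U -> S -> T -> W -> U -> S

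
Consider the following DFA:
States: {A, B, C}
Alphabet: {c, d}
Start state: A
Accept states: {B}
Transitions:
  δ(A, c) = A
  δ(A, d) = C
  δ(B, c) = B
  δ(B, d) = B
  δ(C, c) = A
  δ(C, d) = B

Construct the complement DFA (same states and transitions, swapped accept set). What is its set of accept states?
Complement accept states = All states \ Original accept states
= {A, B, C} \ {B}
{A, C}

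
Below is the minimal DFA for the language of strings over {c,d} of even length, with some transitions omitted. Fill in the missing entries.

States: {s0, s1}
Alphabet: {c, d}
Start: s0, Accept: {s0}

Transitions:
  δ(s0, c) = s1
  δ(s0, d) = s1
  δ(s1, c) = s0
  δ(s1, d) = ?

From the language and accept set, identify what each state tracks — s0: even length so far; s1: odd length so far.
Each missing δ(q, a) is the state matching the new tracked value after reading a.
δ(s1, d) = s0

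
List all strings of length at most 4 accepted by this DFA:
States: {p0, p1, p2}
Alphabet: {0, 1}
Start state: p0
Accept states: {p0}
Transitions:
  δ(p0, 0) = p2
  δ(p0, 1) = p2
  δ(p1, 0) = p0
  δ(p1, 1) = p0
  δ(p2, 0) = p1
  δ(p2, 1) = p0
ε, 01, 11, 000, 001, 100, 101, 0101, 0111, 1101, 1111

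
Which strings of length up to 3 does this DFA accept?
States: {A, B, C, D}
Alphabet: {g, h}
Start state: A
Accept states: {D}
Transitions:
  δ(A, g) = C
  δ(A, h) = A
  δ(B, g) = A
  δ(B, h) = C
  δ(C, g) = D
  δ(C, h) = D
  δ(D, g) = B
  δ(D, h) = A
gg, gh, hgg, hgh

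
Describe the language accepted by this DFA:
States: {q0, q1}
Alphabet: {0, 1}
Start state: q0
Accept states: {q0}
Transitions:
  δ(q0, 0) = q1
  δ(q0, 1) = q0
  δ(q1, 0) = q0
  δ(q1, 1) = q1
Testing a few strings:
  '100' → accept
  '001' → accept
  '1' → accept
  '10' → reject
State roles: q0=even number of 0's so far; q1=odd number of 0's so far
All binary strings with an even number of 0's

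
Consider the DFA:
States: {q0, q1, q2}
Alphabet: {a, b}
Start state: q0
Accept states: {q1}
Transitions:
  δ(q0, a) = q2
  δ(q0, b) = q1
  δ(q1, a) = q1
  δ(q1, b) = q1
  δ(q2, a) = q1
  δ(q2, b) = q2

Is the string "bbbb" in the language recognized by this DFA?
Processing string "bbbb":
  q0 --b--> q1
  q1 --b--> q1
  q1 --b--> q1
  q1 --b--> q1
Final state: q1
Accept states: {q1}
Yes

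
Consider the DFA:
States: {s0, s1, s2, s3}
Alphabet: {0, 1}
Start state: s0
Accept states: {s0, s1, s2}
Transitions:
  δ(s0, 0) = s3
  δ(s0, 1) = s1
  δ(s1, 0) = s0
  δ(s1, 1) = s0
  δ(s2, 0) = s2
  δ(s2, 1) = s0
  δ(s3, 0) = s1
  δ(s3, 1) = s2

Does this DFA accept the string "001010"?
Processing string "001010":
  s0 --0--> s3
  s3 --0--> s1
  s1 --1--> s0
  s0 --0--> s3
  s3 --1--> s2
  s2 --0--> s2
Final state: s2
Accept states: {s0, s1, s2}
Yes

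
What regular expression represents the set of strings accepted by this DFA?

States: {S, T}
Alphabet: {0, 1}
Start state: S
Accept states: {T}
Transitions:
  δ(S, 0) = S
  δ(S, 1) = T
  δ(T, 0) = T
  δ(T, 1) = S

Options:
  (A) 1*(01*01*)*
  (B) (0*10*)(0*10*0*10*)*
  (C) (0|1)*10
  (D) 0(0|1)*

Check each option against the DFA on short strings; one disagreement eliminates an option:
  (A) 1*(01*01*)*: on ε the DFA stays in S and rejects (S ∉ Accept), but the regex matches it → eliminate
  (B) (0*10*)(0*10*0*10*)*: agrees with the DFA on every string of length ≤ 6
  (C) (0|1)*10: on '1' the DFA goes S → T and accepts (T ∈ Accept), but the regex does not match it → eliminate
  (D) 0(0|1)*: on '0' the DFA goes S → S and rejects (S ∉ Accept), but the regex matches it → eliminate
Only (B) is consistent with the DFA.
(B) (0*10*)(0*10*0*10*)*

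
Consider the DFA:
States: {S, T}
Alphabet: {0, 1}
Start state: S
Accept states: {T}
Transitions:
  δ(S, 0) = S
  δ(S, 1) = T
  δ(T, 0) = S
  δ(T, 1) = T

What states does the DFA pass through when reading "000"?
read '0': S → S
  read '0': S → S
  read '0': S → S
S -> S -> S -> S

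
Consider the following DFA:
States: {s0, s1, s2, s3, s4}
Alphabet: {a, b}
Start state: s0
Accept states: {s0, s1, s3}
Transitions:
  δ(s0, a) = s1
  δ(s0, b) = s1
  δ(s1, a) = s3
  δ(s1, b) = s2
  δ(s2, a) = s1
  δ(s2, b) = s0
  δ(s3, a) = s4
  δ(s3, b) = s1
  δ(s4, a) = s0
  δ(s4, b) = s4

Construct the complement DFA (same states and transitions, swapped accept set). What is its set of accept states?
Complement accept states = All states \ Original accept states
= {s0, s1, s2, s3, s4} \ {s0, s1, s3}
{s2, s4}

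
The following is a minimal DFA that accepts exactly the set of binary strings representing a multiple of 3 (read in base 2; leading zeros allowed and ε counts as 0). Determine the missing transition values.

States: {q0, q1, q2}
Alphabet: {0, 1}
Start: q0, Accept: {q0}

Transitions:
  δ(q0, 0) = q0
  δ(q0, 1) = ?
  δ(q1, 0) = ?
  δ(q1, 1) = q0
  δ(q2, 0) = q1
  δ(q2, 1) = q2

From the language and accept set, identify what each state tracks — q0: value ≡ 0 (mod 3); q1: value ≡ 1 (mod 3); q2: value ≡ 2 (mod 3).
Each missing δ(q, a) is the state matching the new tracked value after reading a.
δ(q0, 1) = q1; δ(q1, 0) = q2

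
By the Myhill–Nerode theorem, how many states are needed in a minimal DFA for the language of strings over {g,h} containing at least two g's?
By Myhill–Nerode, count the distinguishable equivalence classes: three classes — 0, 1, or ≥2 g's seen.
3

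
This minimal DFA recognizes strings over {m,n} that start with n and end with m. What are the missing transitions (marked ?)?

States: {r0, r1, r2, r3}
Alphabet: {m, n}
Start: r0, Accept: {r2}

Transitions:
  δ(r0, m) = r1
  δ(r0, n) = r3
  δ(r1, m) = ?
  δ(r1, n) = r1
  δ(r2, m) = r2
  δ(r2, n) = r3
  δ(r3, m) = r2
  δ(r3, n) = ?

From the language and accept set, identify what each state tracks — r0: no input read; r1: started with m (dead); r2: started with n, last symbol m; r3: started with n, last symbol n.
Each missing δ(q, a) is the state matching the new tracked value after reading a.
δ(r1, m) = r1; δ(r3, n) = r3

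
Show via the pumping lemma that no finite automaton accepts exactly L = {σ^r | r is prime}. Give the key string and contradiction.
Assume L is regular with pumping length p. Idea: pumping by a suitable count produces a composite length.
Let q be a prime with q ≥ p and choose s = σ^q ∈ L. By the pumping lemma, s = xyz with |xy| ≤ p, |y| = k ≥ 1. Take i = q+1: |xy^(q+1)z| = q + q·k = q(1+k). Since q ≥ 2 and 1+k ≥ 2, q(1+k) is composite, so xy^(q+1)z ∉ L.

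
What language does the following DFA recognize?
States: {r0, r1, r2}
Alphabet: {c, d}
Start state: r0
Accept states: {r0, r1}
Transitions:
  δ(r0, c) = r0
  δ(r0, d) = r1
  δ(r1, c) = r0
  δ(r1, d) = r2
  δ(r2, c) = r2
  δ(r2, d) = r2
Testing a few strings:
  'ddcd' → reject
  'ccc' → accept
  'd' → accept
  'cd' → accept
State roles: r0=last symbol not d (ok); r1=last symbol d (ok); r2=saw dd (dead)
All strings over {c,d} with no two consecutive d's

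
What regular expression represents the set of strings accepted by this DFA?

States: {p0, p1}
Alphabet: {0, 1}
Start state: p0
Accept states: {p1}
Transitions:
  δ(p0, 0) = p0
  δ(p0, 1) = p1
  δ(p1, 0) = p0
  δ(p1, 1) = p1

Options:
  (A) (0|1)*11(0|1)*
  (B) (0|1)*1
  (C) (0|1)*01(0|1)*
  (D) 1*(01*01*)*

Check each option against the DFA on short strings; one disagreement eliminates an option:
  (A) (0|1)*11(0|1)*: on '1' the DFA goes p0 → p1 and accepts (p1 ∈ Accept), but the regex does not match it → eliminate
  (B) (0|1)*1: agrees with the DFA on every string of length ≤ 6
  (C) (0|1)*01(0|1)*: on '1' the DFA goes p0 → p1 and accepts (p1 ∈ Accept), but the regex does not match it → eliminate
  (D) 1*(01*01*)*: on ε the DFA stays in p0 and rejects (p0 ∉ Accept), but the regex matches it → eliminate
Only (B) is consistent with the DFA.
(B) (0|1)*1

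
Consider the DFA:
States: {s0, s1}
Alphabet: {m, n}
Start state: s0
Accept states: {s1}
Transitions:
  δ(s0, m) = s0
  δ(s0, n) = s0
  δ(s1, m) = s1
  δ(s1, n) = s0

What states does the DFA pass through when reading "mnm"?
read 'm': s0 → s0
  read 'n': s0 → s0
  read 'm': s0 → s0
s0 -> s0 -> s0 -> s0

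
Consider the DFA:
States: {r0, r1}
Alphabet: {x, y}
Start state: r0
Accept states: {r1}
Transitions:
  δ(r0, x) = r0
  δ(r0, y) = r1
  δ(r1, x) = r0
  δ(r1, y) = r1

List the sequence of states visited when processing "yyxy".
read 'y': r0 → r1
  read 'y': r1 → r1
  read 'x': r1 → r0
  read 'y': r0 → r1
r0 -> r1 -> r1 -> r0 -> r1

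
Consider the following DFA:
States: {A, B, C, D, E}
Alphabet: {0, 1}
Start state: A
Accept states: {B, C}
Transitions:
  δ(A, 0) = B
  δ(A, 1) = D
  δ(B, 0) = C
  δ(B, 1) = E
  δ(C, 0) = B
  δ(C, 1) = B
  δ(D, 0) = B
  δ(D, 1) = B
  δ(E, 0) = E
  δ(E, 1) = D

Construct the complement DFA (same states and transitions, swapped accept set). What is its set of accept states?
Complement accept states = All states \ Original accept states
= {A, B, C, D, E} \ {B, C}
{A, D, E}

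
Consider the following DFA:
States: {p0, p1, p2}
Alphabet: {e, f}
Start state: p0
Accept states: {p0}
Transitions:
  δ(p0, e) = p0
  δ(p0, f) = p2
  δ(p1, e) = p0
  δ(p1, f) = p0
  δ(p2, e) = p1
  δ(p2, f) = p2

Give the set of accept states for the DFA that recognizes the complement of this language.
Complement accept states = All states \ Original accept states
= {p0, p1, p2} \ {p0}
{p1, p2}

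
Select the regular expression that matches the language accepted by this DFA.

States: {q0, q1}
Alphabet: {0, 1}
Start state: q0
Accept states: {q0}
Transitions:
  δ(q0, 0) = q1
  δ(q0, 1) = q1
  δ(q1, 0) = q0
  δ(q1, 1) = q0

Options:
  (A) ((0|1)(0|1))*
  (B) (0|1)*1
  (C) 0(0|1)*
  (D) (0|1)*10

Check each option against the DFA on short strings; one disagreement eliminates an option:
  (A) ((0|1)(0|1))*: agrees with the DFA on every string of length ≤ 6
  (B) (0|1)*1: on ε the DFA stays in q0 and accepts (q0 ∈ Accept), but the regex does not match it → eliminate
  (C) 0(0|1)*: on ε the DFA stays in q0 and accepts (q0 ∈ Accept), but the regex does not match it → eliminate
  (D) (0|1)*10: on ε the DFA stays in q0 and accepts (q0 ∈ Accept), but the regex does not match it → eliminate
Only (A) is consistent with the DFA.
(A) ((0|1)(0|1))*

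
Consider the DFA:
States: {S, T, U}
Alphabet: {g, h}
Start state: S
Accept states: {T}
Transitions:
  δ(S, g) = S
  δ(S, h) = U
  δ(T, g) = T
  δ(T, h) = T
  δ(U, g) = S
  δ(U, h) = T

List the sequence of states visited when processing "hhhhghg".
read 'h': S → U
  read 'h': U → T
  read 'h': T → T
  read 'h': T → T
  read 'g': T → T
  read 'h': T → T
  read 'g': T → T
S -> U -> T -> T -> T -> T -> T -> T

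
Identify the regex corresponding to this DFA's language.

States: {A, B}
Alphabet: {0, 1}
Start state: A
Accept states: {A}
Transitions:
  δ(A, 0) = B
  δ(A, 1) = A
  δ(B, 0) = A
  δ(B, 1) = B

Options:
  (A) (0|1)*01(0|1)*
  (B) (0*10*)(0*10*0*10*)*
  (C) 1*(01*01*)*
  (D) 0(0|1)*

Check each option against the DFA on short strings; one disagreement eliminates an option:
  (A) (0|1)*01(0|1)*: on ε the DFA stays in A and accepts (A ∈ Accept), but the regex does not match it → eliminate
  (B) (0*10*)(0*10*0*10*)*: on ε the DFA stays in A and accepts (A ∈ Accept), but the regex does not match it → eliminate
  (C) 1*(01*01*)*: agrees with the DFA on every string of length ≤ 6
  (D) 0(0|1)*: on ε the DFA stays in A and accepts (A ∈ Accept), but the regex does not match it → eliminate
Only (C) is consistent with the DFA.
(C) 1*(01*01*)*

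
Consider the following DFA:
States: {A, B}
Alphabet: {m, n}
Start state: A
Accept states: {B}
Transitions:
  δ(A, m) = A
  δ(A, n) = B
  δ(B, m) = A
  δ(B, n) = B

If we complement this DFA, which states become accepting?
Complement accept states = All states \ Original accept states
= {A, B} \ {B}
{A}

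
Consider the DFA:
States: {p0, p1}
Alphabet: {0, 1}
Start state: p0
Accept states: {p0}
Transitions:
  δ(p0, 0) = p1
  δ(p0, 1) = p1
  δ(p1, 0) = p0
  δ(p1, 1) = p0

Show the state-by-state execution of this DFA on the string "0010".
read '0': p0 → p1
  read '0': p1 → p0
  read '1': p0 → p1
  read '0': p1 → p0
p0 -> p1 -> p0 -> p1 -> p0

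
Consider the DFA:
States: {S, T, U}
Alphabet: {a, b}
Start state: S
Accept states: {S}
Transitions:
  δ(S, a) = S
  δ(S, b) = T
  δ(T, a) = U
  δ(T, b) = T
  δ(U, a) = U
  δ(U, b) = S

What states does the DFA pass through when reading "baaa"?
read 'b': S → T
  read 'a': T → U
  read 'a': U → U
  read 'a': U → U
S -> T -> U -> U -> U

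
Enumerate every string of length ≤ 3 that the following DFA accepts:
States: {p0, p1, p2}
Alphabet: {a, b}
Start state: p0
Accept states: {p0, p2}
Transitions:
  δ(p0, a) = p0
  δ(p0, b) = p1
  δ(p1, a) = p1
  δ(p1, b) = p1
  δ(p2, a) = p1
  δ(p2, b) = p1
ε, a, aa, aaa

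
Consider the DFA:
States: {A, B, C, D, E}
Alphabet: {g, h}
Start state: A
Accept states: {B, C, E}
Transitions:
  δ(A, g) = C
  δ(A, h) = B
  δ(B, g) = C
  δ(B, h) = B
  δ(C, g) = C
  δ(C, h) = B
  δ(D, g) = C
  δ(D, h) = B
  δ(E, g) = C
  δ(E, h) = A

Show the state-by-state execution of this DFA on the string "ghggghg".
read 'g': A → C
  read 'h': C → B
  read 'g': B → C
  read 'g': C → C
  read 'g': C → C
  read 'h': C → B
  read 'g': B → C
A -> C -> B -> C -> C -> C -> B -> C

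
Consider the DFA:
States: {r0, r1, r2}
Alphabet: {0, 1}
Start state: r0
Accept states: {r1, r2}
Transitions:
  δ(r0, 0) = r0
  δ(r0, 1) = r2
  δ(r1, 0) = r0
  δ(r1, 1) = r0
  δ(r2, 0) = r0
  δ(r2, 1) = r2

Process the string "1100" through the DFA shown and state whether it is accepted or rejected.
Processing string "1100":
  r0 --1--> r2
  r2 --1--> r2
  r2 --0--> r0
  r0 --0--> r0
Final state: r0
Accept states: {r1, r2}
No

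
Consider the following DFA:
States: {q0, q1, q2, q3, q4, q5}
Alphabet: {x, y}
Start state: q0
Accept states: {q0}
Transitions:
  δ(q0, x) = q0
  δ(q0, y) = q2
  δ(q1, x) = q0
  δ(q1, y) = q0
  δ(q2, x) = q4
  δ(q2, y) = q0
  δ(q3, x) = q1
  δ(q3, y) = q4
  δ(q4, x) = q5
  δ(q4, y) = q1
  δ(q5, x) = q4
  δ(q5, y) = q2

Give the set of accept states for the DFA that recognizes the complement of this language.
Complement accept states = All states \ Original accept states
= {q0, q1, q2, q3, q4, q5} \ {q0}
{q1, q2, q3, q4, q5}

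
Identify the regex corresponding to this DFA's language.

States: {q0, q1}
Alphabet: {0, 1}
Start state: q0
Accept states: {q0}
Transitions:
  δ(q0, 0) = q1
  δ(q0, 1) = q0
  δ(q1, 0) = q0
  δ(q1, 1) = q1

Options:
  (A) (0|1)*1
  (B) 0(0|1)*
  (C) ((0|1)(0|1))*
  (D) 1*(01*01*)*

Check each option against the DFA on short strings; one disagreement eliminates an option:
  (A) (0|1)*1: on ε the DFA stays in q0 and accepts (q0 ∈ Accept), but the regex does not match it → eliminate
  (B) 0(0|1)*: on ε the DFA stays in q0 and accepts (q0 ∈ Accept), but the regex does not match it → eliminate
  (C) ((0|1)(0|1))*: on '1' the DFA goes q0 → q0 and accepts (q0 ∈ Accept), but the regex does not match it → eliminate
  (D) 1*(01*01*)*: agrees with the DFA on every string of length ≤ 6
Only (D) is consistent with the DFA.
(D) 1*(01*01*)*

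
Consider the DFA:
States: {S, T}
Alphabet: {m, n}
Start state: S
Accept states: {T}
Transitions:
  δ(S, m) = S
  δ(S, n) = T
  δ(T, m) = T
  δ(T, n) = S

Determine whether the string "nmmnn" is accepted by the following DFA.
Processing string "nmmnn":
  S --n--> T
  T --m--> T
  T --m--> T
  T --n--> S
  S --n--> T
Final state: T
Accept states: {T}
Yes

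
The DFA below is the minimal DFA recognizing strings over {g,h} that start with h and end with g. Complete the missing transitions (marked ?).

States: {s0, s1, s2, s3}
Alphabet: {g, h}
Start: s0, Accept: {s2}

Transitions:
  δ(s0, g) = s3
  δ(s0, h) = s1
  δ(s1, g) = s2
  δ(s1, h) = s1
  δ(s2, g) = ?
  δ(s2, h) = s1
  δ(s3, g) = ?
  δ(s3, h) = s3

From the language and accept set, identify what each state tracks — s0: no input read; s1: started with h, last symbol h; s2: started with h, last symbol g; s3: started with g (dead).
Each missing δ(q, a) is the state matching the new tracked value after reading a.
δ(s2, g) = s2; δ(s3, g) = s3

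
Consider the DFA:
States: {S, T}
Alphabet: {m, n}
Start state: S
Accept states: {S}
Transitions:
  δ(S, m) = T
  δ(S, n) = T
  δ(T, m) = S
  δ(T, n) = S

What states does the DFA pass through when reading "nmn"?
read 'n': S → T
  read 'm': T → S
  read 'n': S → T
S -> T -> S -> T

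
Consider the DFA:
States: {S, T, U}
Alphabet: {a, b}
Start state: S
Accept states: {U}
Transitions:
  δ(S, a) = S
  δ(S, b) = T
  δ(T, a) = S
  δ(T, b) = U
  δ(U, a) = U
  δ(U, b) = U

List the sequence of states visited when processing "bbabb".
read 'b': S → T
  read 'b': T → U
  read 'a': U → U
  read 'b': U → U
  read 'b': U → U
S -> T -> U -> U -> U -> U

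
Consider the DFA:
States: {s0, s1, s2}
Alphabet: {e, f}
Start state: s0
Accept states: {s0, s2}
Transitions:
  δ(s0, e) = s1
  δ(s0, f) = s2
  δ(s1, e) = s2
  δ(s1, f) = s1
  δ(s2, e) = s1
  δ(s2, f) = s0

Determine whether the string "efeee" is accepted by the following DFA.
Processing string "efeee":
  s0 --e--> s1
  s1 --f--> s1
  s1 --e--> s2
  s2 --e--> s1
  s1 --e--> s2
Final state: s2
Accept states: {s0, s2}
Yes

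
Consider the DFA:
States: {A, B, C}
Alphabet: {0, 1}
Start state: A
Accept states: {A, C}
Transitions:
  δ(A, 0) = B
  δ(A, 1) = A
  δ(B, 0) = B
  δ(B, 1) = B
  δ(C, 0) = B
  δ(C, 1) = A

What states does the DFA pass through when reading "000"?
read '0': A → B
  read '0': B → B
  read '0': B → B
A -> B -> B -> B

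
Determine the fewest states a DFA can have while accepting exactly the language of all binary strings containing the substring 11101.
By Myhill–Nerode, count the distinguishable equivalence classes: 6 classes — one per longest suffix of the input that is a prefix of '11101' (lengths 0 through 4), plus an absorbing 'already seen 11101' class.
6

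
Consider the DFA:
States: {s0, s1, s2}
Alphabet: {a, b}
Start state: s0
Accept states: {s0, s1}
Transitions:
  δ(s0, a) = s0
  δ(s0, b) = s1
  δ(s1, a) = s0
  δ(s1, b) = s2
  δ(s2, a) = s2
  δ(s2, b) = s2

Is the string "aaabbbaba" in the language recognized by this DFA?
Processing string "aaabbbaba":
  s0 --a--> s0
  s0 --a--> s0
  s0 --a--> s0
  s0 --b--> s1
  s1 --b--> s2
  s2 --b--> s2
  s2 --a--> s2
  s2 --b--> s2
  s2 --a--> s2
Final state: s2
Accept states: {s0, s1}
No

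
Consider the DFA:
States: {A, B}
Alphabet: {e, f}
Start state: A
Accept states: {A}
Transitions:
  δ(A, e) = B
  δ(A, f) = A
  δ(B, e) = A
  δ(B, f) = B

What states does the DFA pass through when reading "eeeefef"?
read 'e': A → B
  read 'e': B → A
  read 'e': A → B
  read 'e': B → A
  read 'f': A → A
  read 'e': A → B
  read 'f': B → B
A -> B -> A -> B -> A -> A -> B -> B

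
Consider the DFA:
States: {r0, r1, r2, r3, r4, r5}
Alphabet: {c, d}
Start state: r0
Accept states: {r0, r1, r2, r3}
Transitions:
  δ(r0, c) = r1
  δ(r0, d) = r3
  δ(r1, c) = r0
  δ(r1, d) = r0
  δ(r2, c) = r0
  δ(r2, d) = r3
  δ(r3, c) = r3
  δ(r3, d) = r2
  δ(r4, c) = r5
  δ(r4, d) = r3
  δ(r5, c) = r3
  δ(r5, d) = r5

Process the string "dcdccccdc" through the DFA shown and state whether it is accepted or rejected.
Processing string "dcdccccdc":
  r0 --d--> r3
  r3 --c--> r3
  r3 --d--> r2
  r2 --c--> r0
  r0 --c--> r1
  r1 --c--> r0
  r0 --c--> r1
  r1 --d--> r0
  r0 --c--> r1
Final state: r1
Accept states: {r0, r1, r2, r3}
Yes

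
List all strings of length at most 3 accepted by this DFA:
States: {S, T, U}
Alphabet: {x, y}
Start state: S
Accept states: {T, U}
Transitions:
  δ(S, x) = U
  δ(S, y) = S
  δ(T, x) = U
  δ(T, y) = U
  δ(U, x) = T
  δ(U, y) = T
x, xx, xy, yx, xxx, xxy, xyx, xyy, yxx, yxy, yyx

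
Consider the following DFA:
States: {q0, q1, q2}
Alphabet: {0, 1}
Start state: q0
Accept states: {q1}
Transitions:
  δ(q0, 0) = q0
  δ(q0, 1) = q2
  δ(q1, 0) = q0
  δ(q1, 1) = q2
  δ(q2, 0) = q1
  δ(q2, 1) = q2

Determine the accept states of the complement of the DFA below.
Complement accept states = All states \ Original accept states
= {q0, q1, q2} \ {q1}
{q0, q2}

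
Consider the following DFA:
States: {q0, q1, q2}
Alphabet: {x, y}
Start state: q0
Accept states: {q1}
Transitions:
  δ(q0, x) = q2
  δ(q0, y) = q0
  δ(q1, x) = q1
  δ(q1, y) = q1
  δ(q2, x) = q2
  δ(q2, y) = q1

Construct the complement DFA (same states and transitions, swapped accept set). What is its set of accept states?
Complement accept states = All states \ Original accept states
= {q0, q1, q2} \ {q1}
{q0, q2}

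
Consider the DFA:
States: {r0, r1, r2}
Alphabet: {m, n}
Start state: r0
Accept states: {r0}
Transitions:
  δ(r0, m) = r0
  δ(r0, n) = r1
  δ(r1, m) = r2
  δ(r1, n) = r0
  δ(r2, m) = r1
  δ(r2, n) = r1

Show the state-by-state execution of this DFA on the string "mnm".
read 'm': r0 → r0
  read 'n': r0 → r1
  read 'm': r1 → r2
r0 -> r0 -> r1 -> r2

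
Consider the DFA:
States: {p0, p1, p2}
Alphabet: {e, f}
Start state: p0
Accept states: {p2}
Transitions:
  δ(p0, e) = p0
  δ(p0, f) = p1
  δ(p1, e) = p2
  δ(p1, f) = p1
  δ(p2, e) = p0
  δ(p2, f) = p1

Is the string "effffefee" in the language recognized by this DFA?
Processing string "effffefee":
  p0 --e--> p0
  p0 --f--> p1
  p1 --f--> p1
  p1 --f--> p1
  p1 --f--> p1
  p1 --e--> p2
  p2 --f--> p1
  p1 --e--> p2
  p2 --e--> p0
Final state: p0
Accept states: {p2}
No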